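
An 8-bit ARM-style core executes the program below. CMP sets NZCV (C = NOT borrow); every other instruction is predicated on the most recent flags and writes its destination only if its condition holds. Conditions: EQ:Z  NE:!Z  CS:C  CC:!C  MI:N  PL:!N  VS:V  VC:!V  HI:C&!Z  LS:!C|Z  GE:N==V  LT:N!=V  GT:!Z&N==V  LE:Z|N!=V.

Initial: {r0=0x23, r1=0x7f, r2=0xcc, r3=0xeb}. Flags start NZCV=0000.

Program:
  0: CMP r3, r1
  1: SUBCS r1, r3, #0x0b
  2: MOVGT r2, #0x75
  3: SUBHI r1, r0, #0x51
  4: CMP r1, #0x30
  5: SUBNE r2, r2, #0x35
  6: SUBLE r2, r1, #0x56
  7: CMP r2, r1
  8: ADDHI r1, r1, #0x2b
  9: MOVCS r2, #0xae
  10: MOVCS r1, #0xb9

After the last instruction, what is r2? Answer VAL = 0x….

VAL = 0x7c

[0] flags=0011 → (cmp)
[1] flags=0011 CS?T → r1=0xe0
[2] flags=0011 GT?F → skip
[3] flags=0011 HI?T → r1=0xd2
[4] flags=1010 → (cmp)
[5] flags=1010 NE?T → r2=0x97
[6] flags=1010 LE?T → r2=0x7c
[7] flags=1001 → (cmp)
[8] flags=1001 HI?F → skip
[9] flags=1001 CS?F → skip
[10] flags=1001 CS?F → skip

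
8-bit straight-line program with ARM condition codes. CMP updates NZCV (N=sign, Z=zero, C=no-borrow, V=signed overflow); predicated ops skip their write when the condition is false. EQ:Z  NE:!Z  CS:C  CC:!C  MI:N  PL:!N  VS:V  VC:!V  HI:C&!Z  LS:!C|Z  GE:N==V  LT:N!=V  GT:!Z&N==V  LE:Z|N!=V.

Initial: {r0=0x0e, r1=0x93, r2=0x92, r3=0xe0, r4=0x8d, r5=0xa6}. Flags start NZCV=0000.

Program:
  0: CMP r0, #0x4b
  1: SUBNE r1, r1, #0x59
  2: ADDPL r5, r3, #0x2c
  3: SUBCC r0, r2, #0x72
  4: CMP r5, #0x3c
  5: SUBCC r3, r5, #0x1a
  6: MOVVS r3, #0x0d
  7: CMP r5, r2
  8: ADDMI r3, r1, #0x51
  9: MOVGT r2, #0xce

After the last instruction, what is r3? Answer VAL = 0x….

VAL = 0x0d

[0] flags=1000 → (cmp)
[1] flags=1000 NE?T → r1=0x3a
[2] flags=1000 PL?F → skip
[3] flags=1000 CC?T → r0=0x20
[4] flags=0011 → (cmp)
[5] flags=0011 CC?F → skip
[6] flags=0011 VS?T → r3=0x0d
[7] flags=0010 → (cmp)
[8] flags=0010 MI?F → skip
[9] flags=0010 GT?T → r2=0xce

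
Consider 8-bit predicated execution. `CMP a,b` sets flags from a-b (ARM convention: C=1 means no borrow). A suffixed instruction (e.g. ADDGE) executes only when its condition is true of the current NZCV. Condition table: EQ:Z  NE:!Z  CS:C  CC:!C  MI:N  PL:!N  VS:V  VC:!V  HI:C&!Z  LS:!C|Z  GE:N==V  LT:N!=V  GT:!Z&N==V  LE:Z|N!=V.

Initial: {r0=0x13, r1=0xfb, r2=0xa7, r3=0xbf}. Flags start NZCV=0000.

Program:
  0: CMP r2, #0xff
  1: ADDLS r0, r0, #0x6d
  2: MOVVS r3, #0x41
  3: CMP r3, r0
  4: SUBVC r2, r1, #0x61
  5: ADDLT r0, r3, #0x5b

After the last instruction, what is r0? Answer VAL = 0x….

0: ✓ CMP  NZCV=1000
1: ✓ ADDLS  r0←0x80
2: · MOVVS
3: ✓ CMP  NZCV=0010
4: ✓ SUBVC  r2←0x9a
5: · ADDLT

VAL = 0x80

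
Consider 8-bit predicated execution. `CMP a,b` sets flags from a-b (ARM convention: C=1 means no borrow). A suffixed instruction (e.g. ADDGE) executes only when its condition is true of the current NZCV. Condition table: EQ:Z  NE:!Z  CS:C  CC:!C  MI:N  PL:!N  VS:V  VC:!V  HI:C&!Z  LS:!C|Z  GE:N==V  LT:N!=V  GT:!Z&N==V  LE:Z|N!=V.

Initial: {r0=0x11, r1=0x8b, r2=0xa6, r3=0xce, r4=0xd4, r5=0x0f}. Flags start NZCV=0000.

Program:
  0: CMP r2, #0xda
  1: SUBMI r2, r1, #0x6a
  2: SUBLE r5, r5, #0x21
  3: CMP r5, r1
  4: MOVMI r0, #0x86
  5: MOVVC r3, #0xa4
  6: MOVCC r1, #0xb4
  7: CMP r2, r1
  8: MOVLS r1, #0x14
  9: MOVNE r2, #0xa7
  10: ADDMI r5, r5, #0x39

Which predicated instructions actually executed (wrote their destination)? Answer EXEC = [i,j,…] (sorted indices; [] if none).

EXEC = [1,2,5,8,9,10]

[0] flags=1000 → (cmp)
[1] flags=1000 MI?T → r2=0x21
[2] flags=1000 LE?T → r5=0xee
[3] flags=0010 → (cmp)
[4] flags=0010 MI?F → skip
[5] flags=0010 VC?T → r3=0xa4
[6] flags=0010 CC?F → skip
[7] flags=1001 → (cmp)
[8] flags=1001 LS?T → r1=0x14
[9] flags=1001 NE?T → r2=0xa7
[10] flags=1001 MI?T → r5=0x27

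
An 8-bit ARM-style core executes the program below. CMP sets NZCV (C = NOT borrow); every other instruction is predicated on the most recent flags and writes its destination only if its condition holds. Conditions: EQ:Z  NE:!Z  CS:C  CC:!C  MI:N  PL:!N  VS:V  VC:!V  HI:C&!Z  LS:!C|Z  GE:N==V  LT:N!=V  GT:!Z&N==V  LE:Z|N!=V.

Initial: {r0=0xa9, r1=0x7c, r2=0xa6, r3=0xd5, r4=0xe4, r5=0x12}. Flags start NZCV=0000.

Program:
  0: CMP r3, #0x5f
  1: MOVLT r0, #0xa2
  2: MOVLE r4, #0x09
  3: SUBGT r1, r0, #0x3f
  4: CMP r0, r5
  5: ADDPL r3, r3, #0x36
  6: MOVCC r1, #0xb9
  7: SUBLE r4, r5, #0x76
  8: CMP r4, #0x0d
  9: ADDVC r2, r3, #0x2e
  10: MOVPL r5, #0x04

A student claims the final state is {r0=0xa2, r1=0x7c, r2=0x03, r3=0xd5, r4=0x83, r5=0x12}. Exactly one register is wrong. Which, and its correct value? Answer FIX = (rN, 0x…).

[0] flags=0011 → (cmp)
[1] flags=0011 LT?T → r0=0xa2
[2] flags=0011 LE?T → r4=0x09
[3] flags=0011 GT?F → skip
[4] flags=1010 → (cmp)
[5] flags=1010 PL?F → skip
[6] flags=1010 CC?F → skip
[7] flags=1010 LE?T → r4=0x9c
[8] flags=1010 → (cmp)
[9] flags=1010 VC?T → r2=0x03
[10] flags=1010 PL?F → skip

FIX = (r4, 0x9c)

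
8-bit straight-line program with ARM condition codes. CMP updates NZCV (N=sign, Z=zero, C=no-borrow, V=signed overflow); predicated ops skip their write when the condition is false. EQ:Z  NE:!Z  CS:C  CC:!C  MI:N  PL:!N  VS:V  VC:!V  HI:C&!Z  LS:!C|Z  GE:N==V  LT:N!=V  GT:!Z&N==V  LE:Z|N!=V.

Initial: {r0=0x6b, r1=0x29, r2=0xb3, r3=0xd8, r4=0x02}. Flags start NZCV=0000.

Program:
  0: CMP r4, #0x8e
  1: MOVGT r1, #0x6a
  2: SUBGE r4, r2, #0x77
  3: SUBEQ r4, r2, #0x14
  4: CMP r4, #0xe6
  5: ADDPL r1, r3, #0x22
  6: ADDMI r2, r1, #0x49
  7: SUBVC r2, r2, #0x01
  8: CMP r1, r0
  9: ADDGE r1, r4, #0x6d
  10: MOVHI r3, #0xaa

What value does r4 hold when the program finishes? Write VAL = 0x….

0: ✓ CMP  NZCV=0000
1: ✓ MOVGT  r1←0x6a
2: ✓ SUBGE  r4←0x3c
3: · SUBEQ
4: ✓ CMP  NZCV=0000
5: ✓ ADDPL  r1←0xfa
6: · ADDMI
7: ✓ SUBVC  r2←0xb2
8: ✓ CMP  NZCV=1010
9: · ADDGE
10: ✓ MOVHI  r3←0xaa

VAL = 0x3c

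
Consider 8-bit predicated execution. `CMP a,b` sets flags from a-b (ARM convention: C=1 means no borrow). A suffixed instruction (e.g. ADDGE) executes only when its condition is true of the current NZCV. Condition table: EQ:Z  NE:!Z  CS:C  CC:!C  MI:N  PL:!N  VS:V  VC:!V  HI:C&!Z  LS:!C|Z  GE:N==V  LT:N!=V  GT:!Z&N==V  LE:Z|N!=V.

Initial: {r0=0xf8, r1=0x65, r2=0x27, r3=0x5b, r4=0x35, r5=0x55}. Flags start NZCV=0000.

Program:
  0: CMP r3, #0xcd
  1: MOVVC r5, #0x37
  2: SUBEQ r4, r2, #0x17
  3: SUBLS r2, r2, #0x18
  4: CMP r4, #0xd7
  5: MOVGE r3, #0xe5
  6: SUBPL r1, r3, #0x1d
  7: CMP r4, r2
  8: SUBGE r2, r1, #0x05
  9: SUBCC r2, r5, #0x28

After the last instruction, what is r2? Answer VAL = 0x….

0: ✓ CMP  NZCV=1001
1: · MOVVC
2: · SUBEQ
3: ✓ SUBLS  r2←0x0f
4: ✓ CMP  NZCV=0000
5: ✓ MOVGE  r3←0xe5
6: ✓ SUBPL  r1←0xc8
7: ✓ CMP  NZCV=0010
8: ✓ SUBGE  r2←0xc3
9: · SUBCC

VAL = 0xc3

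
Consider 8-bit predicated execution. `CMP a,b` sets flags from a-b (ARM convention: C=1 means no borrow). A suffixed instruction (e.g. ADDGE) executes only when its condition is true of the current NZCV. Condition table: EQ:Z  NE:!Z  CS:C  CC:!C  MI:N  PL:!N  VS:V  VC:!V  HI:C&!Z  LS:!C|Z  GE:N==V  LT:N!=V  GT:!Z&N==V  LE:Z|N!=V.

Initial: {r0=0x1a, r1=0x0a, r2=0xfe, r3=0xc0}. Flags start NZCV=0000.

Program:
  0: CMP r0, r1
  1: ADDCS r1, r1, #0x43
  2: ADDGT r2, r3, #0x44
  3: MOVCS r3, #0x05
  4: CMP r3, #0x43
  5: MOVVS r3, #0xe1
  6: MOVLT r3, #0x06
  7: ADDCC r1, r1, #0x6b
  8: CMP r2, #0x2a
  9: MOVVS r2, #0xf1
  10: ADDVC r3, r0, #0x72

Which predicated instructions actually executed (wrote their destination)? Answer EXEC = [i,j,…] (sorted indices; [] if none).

EXEC = [1,2,3,6,7,10]

[0] flags=0010 → (cmp)
[1] flags=0010 CS?T → r1=0x4d
[2] flags=0010 GT?T → r2=0x04
[3] flags=0010 CS?T → r3=0x05
[4] flags=1000 → (cmp)
[5] flags=1000 VS?F → skip
[6] flags=1000 LT?T → r3=0x06
[7] flags=1000 CC?T → r1=0xb8
[8] flags=1000 → (cmp)
[9] flags=1000 VS?F → skip
[10] flags=1000 VC?T → r3=0x8c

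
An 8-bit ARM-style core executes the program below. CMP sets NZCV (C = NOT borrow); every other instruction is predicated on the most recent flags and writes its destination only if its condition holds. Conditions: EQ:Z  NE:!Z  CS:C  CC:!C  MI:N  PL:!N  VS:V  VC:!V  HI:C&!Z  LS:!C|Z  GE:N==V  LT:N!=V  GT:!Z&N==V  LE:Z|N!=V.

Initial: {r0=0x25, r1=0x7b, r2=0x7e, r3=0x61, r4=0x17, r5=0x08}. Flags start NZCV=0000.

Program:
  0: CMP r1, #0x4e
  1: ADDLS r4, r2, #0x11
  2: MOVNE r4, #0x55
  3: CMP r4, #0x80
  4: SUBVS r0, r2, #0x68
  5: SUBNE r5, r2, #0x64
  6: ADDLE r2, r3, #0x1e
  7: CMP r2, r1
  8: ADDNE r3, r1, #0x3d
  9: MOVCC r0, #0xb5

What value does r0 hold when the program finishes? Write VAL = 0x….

0: ✓ CMP  NZCV=0010
1: · ADDLS
2: ✓ MOVNE  r4←0x55
3: ✓ CMP  NZCV=1001
4: ✓ SUBVS  r0←0x16
5: ✓ SUBNE  r5←0x1a
6: · ADDLE
7: ✓ CMP  NZCV=0010
8: ✓ ADDNE  r3←0xb8
9: · MOVCC

VAL = 0x16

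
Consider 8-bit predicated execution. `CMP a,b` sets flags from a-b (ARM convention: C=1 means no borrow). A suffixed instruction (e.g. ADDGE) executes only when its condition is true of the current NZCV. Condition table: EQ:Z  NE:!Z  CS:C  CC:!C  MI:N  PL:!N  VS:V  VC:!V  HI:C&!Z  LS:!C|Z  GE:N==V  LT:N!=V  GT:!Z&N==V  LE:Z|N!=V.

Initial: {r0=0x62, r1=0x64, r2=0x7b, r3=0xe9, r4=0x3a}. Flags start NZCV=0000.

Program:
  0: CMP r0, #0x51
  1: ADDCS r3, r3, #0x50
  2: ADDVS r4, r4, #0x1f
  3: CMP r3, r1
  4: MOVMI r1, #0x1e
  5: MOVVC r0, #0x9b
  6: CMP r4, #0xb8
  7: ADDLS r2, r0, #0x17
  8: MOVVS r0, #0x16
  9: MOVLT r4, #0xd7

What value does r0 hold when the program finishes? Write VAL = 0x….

VAL = 0x16

[0] flags=0010 → (cmp)
[1] flags=0010 CS?T → r3=0x39
[2] flags=0010 VS?F → skip
[3] flags=1000 → (cmp)
[4] flags=1000 MI?T → r1=0x1e
[5] flags=1000 VC?T → r0=0x9b
[6] flags=1001 → (cmp)
[7] flags=1001 LS?T → r2=0xb2
[8] flags=1001 VS?T → r0=0x16
[9] flags=1001 LT?F → skip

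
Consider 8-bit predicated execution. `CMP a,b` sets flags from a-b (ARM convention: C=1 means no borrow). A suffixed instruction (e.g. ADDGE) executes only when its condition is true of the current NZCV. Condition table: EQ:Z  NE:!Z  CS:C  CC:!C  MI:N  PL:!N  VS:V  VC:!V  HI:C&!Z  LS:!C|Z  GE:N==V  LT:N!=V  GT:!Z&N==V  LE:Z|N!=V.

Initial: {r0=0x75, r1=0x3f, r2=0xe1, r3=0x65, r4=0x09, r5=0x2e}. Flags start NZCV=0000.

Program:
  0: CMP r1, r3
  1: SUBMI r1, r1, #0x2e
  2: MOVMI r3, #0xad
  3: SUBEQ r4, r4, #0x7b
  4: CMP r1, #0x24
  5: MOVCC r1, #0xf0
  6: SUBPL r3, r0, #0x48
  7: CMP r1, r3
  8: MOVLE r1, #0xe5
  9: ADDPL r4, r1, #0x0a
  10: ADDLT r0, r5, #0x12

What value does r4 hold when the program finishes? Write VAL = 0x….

0: ✓ CMP  NZCV=1000
1: ✓ SUBMI  r1←0x11
2: ✓ MOVMI  r3←0xad
3: · SUBEQ
4: ✓ CMP  NZCV=1000
5: ✓ MOVCC  r1←0xf0
6: · SUBPL
7: ✓ CMP  NZCV=0010
8: · MOVLE
9: ✓ ADDPL  r4←0xfa
10: · ADDLT

VAL = 0xfa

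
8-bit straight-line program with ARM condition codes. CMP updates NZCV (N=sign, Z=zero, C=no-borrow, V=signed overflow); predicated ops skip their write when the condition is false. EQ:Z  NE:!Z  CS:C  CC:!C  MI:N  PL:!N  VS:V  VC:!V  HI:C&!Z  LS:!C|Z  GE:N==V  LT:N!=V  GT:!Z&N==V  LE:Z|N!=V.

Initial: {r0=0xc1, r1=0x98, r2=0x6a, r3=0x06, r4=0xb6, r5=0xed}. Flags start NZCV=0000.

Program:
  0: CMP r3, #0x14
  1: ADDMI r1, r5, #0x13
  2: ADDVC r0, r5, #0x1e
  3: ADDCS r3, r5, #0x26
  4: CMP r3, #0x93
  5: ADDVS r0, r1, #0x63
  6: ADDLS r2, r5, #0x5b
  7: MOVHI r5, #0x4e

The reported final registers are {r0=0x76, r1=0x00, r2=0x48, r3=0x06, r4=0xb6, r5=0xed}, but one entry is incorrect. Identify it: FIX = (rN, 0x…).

[0] flags=1000 → (cmp)
[1] flags=1000 MI?T → r1=0x00
[2] flags=1000 VC?T → r0=0x0b
[3] flags=1000 CS?F → skip
[4] flags=0000 → (cmp)
[5] flags=0000 VS?F → skip
[6] flags=0000 LS?T → r2=0x48
[7] flags=0000 HI?F → skip

FIX = (r0, 0x0b)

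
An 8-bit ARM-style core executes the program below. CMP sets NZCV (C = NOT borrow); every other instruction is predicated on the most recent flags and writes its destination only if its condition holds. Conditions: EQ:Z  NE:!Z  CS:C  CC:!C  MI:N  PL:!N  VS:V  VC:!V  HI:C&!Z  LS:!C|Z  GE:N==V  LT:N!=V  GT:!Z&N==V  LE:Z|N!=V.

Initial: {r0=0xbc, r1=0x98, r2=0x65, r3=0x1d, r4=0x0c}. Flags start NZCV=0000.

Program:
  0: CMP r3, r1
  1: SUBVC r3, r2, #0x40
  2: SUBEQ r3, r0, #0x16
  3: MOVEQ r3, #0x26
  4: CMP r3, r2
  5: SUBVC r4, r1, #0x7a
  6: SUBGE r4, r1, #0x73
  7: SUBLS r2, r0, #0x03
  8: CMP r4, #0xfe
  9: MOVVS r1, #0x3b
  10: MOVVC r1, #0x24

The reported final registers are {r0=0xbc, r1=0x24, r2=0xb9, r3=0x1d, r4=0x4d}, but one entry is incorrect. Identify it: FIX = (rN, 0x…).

[0] flags=1001 → (cmp)
[1] flags=1001 VC?F → skip
[2] flags=1001 EQ?F → skip
[3] flags=1001 EQ?F → skip
[4] flags=1000 → (cmp)
[5] flags=1000 VC?T → r4=0x1e
[6] flags=1000 GE?F → skip
[7] flags=1000 LS?T → r2=0xb9
[8] flags=0000 → (cmp)
[9] flags=0000 VS?F → skip
[10] flags=0000 VC?T → r1=0x24

FIX = (r4, 0x1e)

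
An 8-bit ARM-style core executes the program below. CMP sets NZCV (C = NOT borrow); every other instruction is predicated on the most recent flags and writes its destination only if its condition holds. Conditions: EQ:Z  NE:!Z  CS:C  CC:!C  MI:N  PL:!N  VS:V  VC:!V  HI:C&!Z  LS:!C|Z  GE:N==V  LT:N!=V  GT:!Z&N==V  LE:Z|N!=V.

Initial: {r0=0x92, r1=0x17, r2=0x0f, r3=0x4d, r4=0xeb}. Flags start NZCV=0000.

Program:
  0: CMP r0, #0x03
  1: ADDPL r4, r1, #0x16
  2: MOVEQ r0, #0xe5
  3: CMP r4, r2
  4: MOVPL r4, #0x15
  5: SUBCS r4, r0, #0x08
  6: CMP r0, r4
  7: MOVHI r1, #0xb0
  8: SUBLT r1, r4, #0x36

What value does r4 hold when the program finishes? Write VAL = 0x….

VAL = 0x8a

[0] flags=1010 → (cmp)
[1] flags=1010 PL?F → skip
[2] flags=1010 EQ?F → skip
[3] flags=1010 → (cmp)
[4] flags=1010 PL?F → skip
[5] flags=1010 CS?T → r4=0x8a
[6] flags=0010 → (cmp)
[7] flags=0010 HI?T → r1=0xb0
[8] flags=0010 LT?F → skip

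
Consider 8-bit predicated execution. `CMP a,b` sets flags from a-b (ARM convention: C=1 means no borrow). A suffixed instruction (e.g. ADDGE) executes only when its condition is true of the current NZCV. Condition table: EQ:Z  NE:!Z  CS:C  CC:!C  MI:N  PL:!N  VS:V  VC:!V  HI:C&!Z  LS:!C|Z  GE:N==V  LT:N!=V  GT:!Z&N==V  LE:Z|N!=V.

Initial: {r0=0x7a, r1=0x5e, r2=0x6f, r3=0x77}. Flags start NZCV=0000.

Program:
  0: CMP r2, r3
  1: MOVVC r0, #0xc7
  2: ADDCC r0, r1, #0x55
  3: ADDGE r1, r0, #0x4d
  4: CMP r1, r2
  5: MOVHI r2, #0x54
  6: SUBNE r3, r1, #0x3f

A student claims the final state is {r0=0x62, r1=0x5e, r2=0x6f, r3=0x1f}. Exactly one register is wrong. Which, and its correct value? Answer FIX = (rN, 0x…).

FIX = (r0, 0xb3)

[0] flags=1000 → (cmp)
[1] flags=1000 VC?T → r0=0xc7
[2] flags=1000 CC?T → r0=0xb3
[3] flags=1000 GE?F → skip
[4] flags=1000 → (cmp)
[5] flags=1000 HI?F → skip
[6] flags=1000 NE?T → r3=0x1f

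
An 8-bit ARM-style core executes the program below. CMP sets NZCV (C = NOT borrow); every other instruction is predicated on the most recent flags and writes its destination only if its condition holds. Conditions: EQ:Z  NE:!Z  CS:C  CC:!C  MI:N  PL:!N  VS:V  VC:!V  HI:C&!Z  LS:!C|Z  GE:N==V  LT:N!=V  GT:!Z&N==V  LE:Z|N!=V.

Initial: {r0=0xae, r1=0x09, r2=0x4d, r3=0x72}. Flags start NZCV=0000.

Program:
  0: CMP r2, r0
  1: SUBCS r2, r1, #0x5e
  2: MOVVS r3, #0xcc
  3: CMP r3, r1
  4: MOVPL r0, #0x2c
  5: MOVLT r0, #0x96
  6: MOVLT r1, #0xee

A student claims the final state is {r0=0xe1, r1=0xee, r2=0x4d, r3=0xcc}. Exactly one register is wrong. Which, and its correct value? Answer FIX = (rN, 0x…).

FIX = (r0, 0x96)

[0] flags=1001 → (cmp)
[1] flags=1001 CS?F → skip
[2] flags=1001 VS?T → r3=0xcc
[3] flags=1010 → (cmp)
[4] flags=1010 PL?F → skip
[5] flags=1010 LT?T → r0=0x96
[6] flags=1010 LT?T → r1=0xee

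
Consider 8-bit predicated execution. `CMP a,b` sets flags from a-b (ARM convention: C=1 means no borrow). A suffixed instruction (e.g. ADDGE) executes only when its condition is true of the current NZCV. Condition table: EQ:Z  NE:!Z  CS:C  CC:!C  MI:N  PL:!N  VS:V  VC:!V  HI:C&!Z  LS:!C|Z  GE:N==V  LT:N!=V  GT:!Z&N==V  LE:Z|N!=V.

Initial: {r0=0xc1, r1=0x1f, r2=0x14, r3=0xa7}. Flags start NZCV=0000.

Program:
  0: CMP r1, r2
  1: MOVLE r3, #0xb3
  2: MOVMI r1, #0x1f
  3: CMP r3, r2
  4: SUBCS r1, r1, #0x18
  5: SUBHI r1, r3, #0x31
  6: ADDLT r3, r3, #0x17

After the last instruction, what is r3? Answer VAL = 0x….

VAL = 0xbe

[0] flags=0010 → (cmp)
[1] flags=0010 LE?F → skip
[2] flags=0010 MI?F → skip
[3] flags=1010 → (cmp)
[4] flags=1010 CS?T → r1=0x07
[5] flags=1010 HI?T → r1=0x76
[6] flags=1010 LT?T → r3=0xbe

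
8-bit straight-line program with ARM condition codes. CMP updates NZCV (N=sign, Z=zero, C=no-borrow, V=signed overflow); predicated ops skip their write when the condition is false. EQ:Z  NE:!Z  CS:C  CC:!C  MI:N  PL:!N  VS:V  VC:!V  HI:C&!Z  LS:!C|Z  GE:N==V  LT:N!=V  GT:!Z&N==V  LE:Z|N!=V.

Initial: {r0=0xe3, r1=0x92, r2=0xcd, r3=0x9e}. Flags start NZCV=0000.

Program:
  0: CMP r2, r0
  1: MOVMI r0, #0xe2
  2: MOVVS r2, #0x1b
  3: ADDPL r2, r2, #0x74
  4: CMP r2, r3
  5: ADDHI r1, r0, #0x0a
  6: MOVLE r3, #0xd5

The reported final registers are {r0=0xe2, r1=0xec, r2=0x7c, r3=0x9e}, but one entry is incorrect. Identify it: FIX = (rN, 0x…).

[0] flags=1000 → (cmp)
[1] flags=1000 MI?T → r0=0xe2
[2] flags=1000 VS?F → skip
[3] flags=1000 PL?F → skip
[4] flags=0010 → (cmp)
[5] flags=0010 HI?T → r1=0xec
[6] flags=0010 LE?F → skip

FIX = (r2, 0xcd)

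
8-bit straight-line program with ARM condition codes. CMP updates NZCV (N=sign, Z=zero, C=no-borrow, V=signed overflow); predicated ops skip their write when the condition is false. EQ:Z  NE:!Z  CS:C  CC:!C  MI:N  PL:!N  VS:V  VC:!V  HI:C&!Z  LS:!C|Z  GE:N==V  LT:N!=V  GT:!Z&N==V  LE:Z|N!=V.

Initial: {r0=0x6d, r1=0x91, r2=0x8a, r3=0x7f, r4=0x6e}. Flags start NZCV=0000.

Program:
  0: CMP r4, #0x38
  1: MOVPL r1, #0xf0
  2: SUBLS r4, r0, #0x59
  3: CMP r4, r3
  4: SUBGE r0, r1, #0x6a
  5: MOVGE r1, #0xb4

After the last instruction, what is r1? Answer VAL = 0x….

VAL = 0xf0

0: ✓ CMP  NZCV=0010
1: ✓ MOVPL  r1←0xf0
2: · SUBLS
3: ✓ CMP  NZCV=1000
4: · SUBGE
5: · MOVGE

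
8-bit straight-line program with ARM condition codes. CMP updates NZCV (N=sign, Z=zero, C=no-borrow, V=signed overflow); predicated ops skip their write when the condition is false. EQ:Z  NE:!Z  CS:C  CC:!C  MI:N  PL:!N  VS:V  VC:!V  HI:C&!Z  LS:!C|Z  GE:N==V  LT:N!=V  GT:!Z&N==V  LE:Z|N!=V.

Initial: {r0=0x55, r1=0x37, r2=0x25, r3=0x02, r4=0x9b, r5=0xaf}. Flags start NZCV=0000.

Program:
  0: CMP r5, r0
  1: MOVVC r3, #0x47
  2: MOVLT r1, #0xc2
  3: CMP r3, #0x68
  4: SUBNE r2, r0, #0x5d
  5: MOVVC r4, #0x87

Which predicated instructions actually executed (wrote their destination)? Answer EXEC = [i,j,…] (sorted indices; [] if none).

[0] flags=0011 → (cmp)
[1] flags=0011 VC?F → skip
[2] flags=0011 LT?T → r1=0xc2
[3] flags=1000 → (cmp)
[4] flags=1000 NE?T → r2=0xf8
[5] flags=1000 VC?T → r4=0x87

EXEC = [2,4,5]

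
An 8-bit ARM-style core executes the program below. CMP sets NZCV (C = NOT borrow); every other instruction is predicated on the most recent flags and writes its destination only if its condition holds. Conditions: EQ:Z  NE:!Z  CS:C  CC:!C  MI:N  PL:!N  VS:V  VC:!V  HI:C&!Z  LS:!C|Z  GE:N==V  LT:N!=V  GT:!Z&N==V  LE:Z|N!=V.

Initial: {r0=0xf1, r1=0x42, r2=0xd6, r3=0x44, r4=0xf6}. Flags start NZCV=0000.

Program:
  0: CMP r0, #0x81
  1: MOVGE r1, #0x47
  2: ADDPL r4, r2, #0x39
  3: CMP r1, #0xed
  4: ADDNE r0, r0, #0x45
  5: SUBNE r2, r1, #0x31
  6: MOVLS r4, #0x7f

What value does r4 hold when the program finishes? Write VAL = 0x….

VAL = 0x7f

[0] flags=0010 → (cmp)
[1] flags=0010 GE?T → r1=0x47
[2] flags=0010 PL?T → r4=0x0f
[3] flags=0000 → (cmp)
[4] flags=0000 NE?T → r0=0x36
[5] flags=0000 NE?T → r2=0x16
[6] flags=0000 LS?T → r4=0x7f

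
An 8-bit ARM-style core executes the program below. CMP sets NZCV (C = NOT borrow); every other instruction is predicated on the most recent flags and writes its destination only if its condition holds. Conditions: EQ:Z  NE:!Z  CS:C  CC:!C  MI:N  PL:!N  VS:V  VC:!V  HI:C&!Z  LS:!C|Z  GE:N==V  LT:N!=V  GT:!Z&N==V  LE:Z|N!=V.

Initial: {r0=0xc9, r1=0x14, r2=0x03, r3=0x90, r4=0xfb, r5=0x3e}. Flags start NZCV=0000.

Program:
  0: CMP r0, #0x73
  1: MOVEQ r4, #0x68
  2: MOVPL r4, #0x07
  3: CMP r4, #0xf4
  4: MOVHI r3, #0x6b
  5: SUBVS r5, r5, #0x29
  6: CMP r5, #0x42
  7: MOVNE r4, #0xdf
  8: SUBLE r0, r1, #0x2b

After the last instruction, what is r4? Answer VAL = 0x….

VAL = 0xdf

0: ✓ CMP  NZCV=0011
1: · MOVEQ
2: ✓ MOVPL  r4←0x07
3: ✓ CMP  NZCV=0000
4: · MOVHI
5: · SUBVS
6: ✓ CMP  NZCV=1000
7: ✓ MOVNE  r4←0xdf
8: ✓ SUBLE  r0←0xe9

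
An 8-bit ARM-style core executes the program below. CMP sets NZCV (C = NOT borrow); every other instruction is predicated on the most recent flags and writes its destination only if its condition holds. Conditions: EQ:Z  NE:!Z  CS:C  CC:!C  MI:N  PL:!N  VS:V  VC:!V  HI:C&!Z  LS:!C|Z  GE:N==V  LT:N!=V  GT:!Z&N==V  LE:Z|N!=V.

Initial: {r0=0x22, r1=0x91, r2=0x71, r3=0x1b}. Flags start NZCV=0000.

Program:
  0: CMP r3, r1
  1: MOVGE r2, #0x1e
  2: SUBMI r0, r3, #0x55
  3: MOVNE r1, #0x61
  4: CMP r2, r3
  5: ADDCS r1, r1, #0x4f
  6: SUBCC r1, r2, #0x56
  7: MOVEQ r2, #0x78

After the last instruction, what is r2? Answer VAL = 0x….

VAL = 0x1e

[0] flags=1001 → (cmp)
[1] flags=1001 GE?T → r2=0x1e
[2] flags=1001 MI?T → r0=0xc6
[3] flags=1001 NE?T → r1=0x61
[4] flags=0010 → (cmp)
[5] flags=0010 CS?T → r1=0xb0
[6] flags=0010 CC?F → skip
[7] flags=0010 EQ?F → skip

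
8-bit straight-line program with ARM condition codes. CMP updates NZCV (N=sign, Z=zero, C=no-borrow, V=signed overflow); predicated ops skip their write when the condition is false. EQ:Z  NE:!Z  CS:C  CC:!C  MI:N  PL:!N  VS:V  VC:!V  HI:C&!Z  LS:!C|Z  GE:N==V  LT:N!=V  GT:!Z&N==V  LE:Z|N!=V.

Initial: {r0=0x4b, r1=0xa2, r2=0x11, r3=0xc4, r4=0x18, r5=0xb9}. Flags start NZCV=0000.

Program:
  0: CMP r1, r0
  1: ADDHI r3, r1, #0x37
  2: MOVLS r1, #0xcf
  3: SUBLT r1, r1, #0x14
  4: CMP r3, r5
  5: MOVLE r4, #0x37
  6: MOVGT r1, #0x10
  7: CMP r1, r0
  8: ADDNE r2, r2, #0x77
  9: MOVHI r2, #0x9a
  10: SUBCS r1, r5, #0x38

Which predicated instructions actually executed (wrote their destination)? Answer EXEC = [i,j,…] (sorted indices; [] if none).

EXEC = [1,3,6,8]

[0] flags=0011 → (cmp)
[1] flags=0011 HI?T → r3=0xd9
[2] flags=0011 LS?F → skip
[3] flags=0011 LT?T → r1=0x8e
[4] flags=0010 → (cmp)
[5] flags=0010 LE?F → skip
[6] flags=0010 GT?T → r1=0x10
[7] flags=1000 → (cmp)
[8] flags=1000 NE?T → r2=0x88
[9] flags=1000 HI?F → skip
[10] flags=1000 CS?F → skip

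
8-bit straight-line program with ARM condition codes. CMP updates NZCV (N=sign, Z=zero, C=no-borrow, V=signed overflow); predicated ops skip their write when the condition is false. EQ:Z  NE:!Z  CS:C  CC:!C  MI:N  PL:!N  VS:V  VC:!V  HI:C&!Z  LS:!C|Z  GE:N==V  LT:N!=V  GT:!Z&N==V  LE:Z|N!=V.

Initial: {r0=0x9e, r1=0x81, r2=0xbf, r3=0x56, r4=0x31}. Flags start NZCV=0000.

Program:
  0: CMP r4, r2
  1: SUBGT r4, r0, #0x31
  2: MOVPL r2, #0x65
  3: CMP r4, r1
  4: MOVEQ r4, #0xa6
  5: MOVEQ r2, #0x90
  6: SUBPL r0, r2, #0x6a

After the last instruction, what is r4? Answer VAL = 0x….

VAL = 0x6d

0: ✓ CMP  NZCV=0000
1: ✓ SUBGT  r4←0x6d
2: ✓ MOVPL  r2←0x65
3: ✓ CMP  NZCV=1001
4: · MOVEQ
5: · MOVEQ
6: · SUBPL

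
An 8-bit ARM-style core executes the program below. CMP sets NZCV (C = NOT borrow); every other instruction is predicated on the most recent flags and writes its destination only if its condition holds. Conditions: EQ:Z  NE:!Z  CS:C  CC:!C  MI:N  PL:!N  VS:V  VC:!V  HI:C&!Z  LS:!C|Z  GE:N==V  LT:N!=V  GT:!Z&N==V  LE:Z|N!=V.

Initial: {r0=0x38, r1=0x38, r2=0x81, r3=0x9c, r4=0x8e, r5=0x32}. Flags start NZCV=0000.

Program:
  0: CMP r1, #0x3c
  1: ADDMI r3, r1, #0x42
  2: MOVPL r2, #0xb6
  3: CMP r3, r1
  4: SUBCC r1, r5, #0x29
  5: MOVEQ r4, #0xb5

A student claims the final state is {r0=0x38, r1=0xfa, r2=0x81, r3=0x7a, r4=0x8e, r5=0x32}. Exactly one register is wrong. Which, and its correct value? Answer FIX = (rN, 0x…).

[0] flags=1000 → (cmp)
[1] flags=1000 MI?T → r3=0x7a
[2] flags=1000 PL?F → skip
[3] flags=0010 → (cmp)
[4] flags=0010 CC?F → skip
[5] flags=0010 EQ?F → skip

FIX = (r1, 0x38)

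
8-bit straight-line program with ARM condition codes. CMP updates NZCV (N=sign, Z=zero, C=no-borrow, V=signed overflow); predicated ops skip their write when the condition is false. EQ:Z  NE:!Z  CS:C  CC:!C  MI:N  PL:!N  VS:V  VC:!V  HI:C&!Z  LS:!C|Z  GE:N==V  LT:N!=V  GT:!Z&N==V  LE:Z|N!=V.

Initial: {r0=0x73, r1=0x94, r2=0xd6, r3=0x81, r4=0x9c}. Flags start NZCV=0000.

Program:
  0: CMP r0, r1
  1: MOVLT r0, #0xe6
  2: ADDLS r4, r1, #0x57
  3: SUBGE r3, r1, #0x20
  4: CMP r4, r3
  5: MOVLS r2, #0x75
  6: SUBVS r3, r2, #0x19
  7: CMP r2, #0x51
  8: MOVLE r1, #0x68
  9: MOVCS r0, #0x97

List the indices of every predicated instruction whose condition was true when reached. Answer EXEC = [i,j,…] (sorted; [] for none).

0: ✓ CMP  NZCV=1001
1: · MOVLT
2: ✓ ADDLS  r4←0xeb
3: ✓ SUBGE  r3←0x74
4: ✓ CMP  NZCV=0011
5: · MOVLS
6: ✓ SUBVS  r3←0xbd
7: ✓ CMP  NZCV=1010
8: ✓ MOVLE  r1←0x68
9: ✓ MOVCS  r0←0x97

EXEC = [2,3,6,8,9]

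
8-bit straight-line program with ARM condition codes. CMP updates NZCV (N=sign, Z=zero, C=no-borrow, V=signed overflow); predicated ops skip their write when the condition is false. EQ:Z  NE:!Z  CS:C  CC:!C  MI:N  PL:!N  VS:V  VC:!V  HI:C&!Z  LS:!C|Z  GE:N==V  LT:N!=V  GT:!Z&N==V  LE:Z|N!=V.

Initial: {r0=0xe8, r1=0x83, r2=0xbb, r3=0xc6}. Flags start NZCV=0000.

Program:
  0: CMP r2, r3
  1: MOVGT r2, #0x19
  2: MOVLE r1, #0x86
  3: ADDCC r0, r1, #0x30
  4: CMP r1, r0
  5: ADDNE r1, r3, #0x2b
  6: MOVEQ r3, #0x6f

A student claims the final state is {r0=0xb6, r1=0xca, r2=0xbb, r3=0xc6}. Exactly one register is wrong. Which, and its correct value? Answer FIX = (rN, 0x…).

0: ✓ CMP  NZCV=1000
1: · MOVGT
2: ✓ MOVLE  r1←0x86
3: ✓ ADDCC  r0←0xb6
4: ✓ CMP  NZCV=1000
5: ✓ ADDNE  r1←0xf1
6: · MOVEQ

FIX = (r1, 0xf1)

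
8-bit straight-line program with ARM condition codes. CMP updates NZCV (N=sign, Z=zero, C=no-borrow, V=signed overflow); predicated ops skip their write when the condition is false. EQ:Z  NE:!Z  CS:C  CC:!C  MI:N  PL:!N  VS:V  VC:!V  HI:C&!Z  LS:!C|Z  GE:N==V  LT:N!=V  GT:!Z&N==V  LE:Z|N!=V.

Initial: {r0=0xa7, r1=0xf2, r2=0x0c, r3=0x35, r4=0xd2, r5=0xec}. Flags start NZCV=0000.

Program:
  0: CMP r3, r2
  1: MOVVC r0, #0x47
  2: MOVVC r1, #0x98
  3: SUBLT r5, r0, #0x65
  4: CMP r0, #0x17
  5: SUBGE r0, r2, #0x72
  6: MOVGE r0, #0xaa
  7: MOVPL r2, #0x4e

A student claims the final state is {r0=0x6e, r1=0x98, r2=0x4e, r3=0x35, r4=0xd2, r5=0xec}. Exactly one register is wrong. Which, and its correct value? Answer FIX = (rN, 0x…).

0: ✓ CMP  NZCV=0010
1: ✓ MOVVC  r0←0x47
2: ✓ MOVVC  r1←0x98
3: · SUBLT
4: ✓ CMP  NZCV=0010
5: ✓ SUBGE  r0←0x9a
6: ✓ MOVGE  r0←0xaa
7: ✓ MOVPL  r2←0x4e

FIX = (r0, 0xaa)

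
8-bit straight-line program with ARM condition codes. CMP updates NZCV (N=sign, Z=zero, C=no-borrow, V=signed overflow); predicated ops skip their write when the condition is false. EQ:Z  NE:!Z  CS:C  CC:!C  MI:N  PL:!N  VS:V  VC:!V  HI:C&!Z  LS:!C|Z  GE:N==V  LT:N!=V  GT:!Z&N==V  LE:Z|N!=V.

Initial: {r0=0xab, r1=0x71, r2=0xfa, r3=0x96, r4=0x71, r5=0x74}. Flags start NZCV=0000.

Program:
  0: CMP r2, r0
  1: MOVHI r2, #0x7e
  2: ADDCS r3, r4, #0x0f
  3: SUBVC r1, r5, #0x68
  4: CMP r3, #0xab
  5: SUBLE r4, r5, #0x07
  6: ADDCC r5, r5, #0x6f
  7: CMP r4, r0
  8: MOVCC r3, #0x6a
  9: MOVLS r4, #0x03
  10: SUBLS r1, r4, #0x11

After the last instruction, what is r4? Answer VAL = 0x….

VAL = 0x03

[0] flags=0010 → (cmp)
[1] flags=0010 HI?T → r2=0x7e
[2] flags=0010 CS?T → r3=0x80
[3] flags=0010 VC?T → r1=0x0c
[4] flags=1000 → (cmp)
[5] flags=1000 LE?T → r4=0x6d
[6] flags=1000 CC?T → r5=0xe3
[7] flags=1001 → (cmp)
[8] flags=1001 CC?T → r3=0x6a
[9] flags=1001 LS?T → r4=0x03
[10] flags=1001 LS?T → r1=0xf2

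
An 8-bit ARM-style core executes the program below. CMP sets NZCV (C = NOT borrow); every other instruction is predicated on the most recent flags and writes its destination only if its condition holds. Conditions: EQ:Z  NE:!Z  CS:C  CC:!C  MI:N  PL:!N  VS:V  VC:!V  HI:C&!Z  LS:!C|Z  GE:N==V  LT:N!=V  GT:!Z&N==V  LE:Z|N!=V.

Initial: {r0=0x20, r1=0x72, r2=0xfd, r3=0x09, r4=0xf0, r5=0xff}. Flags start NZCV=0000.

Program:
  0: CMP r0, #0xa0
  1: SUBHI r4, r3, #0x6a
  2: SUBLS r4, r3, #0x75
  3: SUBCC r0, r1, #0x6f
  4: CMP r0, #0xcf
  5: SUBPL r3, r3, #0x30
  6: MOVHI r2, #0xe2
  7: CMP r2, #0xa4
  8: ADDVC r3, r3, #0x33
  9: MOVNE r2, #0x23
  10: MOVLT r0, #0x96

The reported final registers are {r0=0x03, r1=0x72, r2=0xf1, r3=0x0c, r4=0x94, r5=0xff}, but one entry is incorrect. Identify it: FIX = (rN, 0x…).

FIX = (r2, 0x23)

[0] flags=1001 → (cmp)
[1] flags=1001 HI?F → skip
[2] flags=1001 LS?T → r4=0x94
[3] flags=1001 CC?T → r0=0x03
[4] flags=0000 → (cmp)
[5] flags=0000 PL?T → r3=0xd9
[6] flags=0000 HI?F → skip
[7] flags=0010 → (cmp)
[8] flags=0010 VC?T → r3=0x0c
[9] flags=0010 NE?T → r2=0x23
[10] flags=0010 LT?F → skip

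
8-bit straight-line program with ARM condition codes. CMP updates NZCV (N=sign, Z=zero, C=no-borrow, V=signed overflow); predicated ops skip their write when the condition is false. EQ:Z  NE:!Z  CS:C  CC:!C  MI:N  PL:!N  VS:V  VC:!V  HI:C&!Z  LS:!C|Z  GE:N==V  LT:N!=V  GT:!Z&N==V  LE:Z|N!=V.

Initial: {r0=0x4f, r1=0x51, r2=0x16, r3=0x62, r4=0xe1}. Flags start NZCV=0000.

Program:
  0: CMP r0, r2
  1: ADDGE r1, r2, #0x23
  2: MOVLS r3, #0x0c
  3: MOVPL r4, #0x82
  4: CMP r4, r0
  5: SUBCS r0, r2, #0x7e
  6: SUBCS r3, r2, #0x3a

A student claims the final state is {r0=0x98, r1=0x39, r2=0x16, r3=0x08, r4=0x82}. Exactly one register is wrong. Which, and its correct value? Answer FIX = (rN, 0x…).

FIX = (r3, 0xdc)

0: ✓ CMP  NZCV=0010
1: ✓ ADDGE  r1←0x39
2: · MOVLS
3: ✓ MOVPL  r4←0x82
4: ✓ CMP  NZCV=0011
5: ✓ SUBCS  r0←0x98
6: ✓ SUBCS  r3←0xdc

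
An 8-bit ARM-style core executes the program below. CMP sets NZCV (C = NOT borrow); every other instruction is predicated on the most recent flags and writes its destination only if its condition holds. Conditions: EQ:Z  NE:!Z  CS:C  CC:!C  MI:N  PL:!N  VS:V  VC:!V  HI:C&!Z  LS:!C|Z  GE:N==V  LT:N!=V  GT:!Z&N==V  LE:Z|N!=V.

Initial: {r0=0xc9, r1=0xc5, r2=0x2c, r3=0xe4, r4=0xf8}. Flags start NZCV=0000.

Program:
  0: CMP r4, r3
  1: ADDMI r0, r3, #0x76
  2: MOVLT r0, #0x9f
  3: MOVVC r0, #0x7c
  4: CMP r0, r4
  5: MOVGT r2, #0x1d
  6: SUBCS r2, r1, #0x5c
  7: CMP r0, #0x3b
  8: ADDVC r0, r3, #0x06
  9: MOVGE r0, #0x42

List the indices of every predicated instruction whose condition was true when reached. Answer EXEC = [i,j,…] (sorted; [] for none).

EXEC = [3,5,8,9]

0: ✓ CMP  NZCV=0010
1: · ADDMI
2: · MOVLT
3: ✓ MOVVC  r0←0x7c
4: ✓ CMP  NZCV=1001
5: ✓ MOVGT  r2←0x1d
6: · SUBCS
7: ✓ CMP  NZCV=0010
8: ✓ ADDVC  r0←0xea
9: ✓ MOVGE  r0←0x42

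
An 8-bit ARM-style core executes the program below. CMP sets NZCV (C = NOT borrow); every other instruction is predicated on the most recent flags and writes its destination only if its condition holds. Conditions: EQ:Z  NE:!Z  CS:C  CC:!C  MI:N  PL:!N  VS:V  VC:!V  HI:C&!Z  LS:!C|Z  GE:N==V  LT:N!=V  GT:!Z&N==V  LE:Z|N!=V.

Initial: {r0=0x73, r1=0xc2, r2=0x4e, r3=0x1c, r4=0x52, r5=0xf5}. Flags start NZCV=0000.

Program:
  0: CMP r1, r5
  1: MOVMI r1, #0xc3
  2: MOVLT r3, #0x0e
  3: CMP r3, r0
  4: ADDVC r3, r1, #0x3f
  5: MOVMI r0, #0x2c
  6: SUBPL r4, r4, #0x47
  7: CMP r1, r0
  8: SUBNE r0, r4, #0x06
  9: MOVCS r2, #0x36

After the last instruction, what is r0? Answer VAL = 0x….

VAL = 0x4c

0: ✓ CMP  NZCV=1000
1: ✓ MOVMI  r1←0xc3
2: ✓ MOVLT  r3←0x0e
3: ✓ CMP  NZCV=1000
4: ✓ ADDVC  r3←0x02
5: ✓ MOVMI  r0←0x2c
6: · SUBPL
7: ✓ CMP  NZCV=1010
8: ✓ SUBNE  r0←0x4c
9: ✓ MOVCS  r2←0x36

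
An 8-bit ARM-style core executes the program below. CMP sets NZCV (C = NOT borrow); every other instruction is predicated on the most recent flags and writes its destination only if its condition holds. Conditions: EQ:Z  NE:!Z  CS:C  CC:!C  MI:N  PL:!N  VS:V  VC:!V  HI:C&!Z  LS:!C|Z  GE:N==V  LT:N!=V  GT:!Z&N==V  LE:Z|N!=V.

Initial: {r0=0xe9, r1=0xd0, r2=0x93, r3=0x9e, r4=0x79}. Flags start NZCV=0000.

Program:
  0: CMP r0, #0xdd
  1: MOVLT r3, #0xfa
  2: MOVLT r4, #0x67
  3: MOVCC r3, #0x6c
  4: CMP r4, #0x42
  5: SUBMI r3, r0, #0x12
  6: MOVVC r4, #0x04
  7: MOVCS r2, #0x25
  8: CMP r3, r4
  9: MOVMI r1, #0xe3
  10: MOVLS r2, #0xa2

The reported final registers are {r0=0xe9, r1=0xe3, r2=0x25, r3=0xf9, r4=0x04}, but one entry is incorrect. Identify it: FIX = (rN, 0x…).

[0] flags=0010 → (cmp)
[1] flags=0010 LT?F → skip
[2] flags=0010 LT?F → skip
[3] flags=0010 CC?F → skip
[4] flags=0010 → (cmp)
[5] flags=0010 MI?F → skip
[6] flags=0010 VC?T → r4=0x04
[7] flags=0010 CS?T → r2=0x25
[8] flags=1010 → (cmp)
[9] flags=1010 MI?T → r1=0xe3
[10] flags=1010 LS?F → skip

FIX = (r3, 0x9e)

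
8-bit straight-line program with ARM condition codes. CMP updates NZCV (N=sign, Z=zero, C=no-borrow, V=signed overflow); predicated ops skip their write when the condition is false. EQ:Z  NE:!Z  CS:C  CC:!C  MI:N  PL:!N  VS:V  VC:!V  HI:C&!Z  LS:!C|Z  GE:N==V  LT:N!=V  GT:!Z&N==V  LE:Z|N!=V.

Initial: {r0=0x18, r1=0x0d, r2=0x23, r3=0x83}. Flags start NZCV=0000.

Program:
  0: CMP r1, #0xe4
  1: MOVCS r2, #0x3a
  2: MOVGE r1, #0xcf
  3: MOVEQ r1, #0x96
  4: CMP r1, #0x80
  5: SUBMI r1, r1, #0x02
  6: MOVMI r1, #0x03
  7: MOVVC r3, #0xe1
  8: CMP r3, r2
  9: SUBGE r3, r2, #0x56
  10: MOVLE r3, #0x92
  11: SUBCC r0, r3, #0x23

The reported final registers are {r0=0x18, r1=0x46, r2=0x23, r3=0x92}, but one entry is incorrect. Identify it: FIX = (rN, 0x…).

0: ✓ CMP  NZCV=0000
1: · MOVCS
2: ✓ MOVGE  r1←0xcf
3: · MOVEQ
4: ✓ CMP  NZCV=0010
5: · SUBMI
6: · MOVMI
7: ✓ MOVVC  r3←0xe1
8: ✓ CMP  NZCV=1010
9: · SUBGE
10: ✓ MOVLE  r3←0x92
11: · SUBCC

FIX = (r1, 0xcf)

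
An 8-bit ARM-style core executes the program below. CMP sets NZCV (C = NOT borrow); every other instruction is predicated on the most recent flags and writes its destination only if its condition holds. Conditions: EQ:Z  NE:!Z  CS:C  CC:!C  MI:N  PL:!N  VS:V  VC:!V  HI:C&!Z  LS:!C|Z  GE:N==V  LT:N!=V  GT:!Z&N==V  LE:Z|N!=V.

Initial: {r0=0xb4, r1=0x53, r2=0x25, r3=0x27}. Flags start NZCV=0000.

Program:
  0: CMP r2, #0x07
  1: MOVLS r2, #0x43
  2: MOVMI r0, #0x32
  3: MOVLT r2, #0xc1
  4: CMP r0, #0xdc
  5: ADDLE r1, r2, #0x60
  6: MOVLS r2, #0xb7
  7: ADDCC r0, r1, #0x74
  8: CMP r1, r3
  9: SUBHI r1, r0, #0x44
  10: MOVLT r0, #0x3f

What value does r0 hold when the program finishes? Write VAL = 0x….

[0] flags=0010 → (cmp)
[1] flags=0010 LS?F → skip
[2] flags=0010 MI?F → skip
[3] flags=0010 LT?F → skip
[4] flags=1000 → (cmp)
[5] flags=1000 LE?T → r1=0x85
[6] flags=1000 LS?T → r2=0xb7
[7] flags=1000 CC?T → r0=0xf9
[8] flags=0011 → (cmp)
[9] flags=0011 HI?T → r1=0xb5
[10] flags=0011 LT?T → r0=0x3f

VAL = 0x3f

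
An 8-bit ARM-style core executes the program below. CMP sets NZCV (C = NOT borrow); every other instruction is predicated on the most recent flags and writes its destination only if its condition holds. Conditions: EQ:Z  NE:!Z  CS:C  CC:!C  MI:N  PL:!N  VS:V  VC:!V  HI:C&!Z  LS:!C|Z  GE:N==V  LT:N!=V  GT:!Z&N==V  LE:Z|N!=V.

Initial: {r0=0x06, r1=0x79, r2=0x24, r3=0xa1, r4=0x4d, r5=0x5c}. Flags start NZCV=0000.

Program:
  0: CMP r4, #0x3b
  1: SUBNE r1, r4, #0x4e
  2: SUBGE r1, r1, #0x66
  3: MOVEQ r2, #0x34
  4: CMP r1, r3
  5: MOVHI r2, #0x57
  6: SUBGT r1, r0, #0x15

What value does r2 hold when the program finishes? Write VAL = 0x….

VAL = 0x24

0: ✓ CMP  NZCV=0010
1: ✓ SUBNE  r1←0xff
2: ✓ SUBGE  r1←0x99
3: · MOVEQ
4: ✓ CMP  NZCV=1000
5: · MOVHI
6: · SUBGT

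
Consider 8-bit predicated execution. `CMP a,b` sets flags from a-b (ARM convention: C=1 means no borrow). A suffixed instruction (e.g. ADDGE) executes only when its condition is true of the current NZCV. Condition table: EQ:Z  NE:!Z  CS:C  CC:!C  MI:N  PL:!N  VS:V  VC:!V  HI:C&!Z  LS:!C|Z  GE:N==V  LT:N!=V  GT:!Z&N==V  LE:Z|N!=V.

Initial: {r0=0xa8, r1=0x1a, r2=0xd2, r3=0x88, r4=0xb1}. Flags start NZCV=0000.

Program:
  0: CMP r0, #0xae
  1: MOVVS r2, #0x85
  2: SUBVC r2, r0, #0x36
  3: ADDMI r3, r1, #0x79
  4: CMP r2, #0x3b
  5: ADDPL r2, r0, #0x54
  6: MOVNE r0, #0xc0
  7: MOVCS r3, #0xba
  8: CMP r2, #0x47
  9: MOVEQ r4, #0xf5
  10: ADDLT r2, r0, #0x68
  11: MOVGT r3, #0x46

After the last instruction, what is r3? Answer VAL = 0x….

VAL = 0xba

[0] flags=1000 → (cmp)
[1] flags=1000 VS?F → skip
[2] flags=1000 VC?T → r2=0x72
[3] flags=1000 MI?T → r3=0x93
[4] flags=0010 → (cmp)
[5] flags=0010 PL?T → r2=0xfc
[6] flags=0010 NE?T → r0=0xc0
[7] flags=0010 CS?T → r3=0xba
[8] flags=1010 → (cmp)
[9] flags=1010 EQ?F → skip
[10] flags=1010 LT?T → r2=0x28
[11] flags=1010 GT?F → skip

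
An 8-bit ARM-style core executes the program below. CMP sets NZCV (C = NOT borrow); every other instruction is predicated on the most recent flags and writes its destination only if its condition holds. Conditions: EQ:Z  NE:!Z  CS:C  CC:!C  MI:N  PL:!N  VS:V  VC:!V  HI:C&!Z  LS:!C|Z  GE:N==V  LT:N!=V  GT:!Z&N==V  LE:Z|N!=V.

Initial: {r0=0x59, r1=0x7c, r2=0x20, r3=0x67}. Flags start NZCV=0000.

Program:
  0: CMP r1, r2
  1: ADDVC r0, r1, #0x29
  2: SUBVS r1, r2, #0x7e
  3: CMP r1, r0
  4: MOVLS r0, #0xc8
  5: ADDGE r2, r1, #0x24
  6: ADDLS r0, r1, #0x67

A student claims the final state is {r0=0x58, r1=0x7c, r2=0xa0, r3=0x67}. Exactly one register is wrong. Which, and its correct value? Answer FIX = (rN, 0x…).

0: ✓ CMP  NZCV=0010
1: ✓ ADDVC  r0←0xa5
2: · SUBVS
3: ✓ CMP  NZCV=1001
4: ✓ MOVLS  r0←0xc8
5: ✓ ADDGE  r2←0xa0
6: ✓ ADDLS  r0←0xe3

FIX = (r0, 0xe3)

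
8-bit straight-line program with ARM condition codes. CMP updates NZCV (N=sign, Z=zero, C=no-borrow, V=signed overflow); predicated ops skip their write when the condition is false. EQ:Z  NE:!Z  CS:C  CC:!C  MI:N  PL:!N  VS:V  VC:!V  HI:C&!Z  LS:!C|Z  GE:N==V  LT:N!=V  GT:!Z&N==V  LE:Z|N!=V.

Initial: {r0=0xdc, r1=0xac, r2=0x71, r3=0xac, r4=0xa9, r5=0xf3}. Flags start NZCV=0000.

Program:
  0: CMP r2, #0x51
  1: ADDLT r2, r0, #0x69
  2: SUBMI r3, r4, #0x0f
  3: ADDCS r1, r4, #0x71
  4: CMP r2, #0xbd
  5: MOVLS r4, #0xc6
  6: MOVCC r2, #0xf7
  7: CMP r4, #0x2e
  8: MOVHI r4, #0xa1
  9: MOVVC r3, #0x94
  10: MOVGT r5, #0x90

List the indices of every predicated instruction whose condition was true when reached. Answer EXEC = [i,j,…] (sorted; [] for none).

[0] flags=0010 → (cmp)
[1] flags=0010 LT?F → skip
[2] flags=0010 MI?F → skip
[3] flags=0010 CS?T → r1=0x1a
[4] flags=1001 → (cmp)
[5] flags=1001 LS?T → r4=0xc6
[6] flags=1001 CC?T → r2=0xf7
[7] flags=1010 → (cmp)
[8] flags=1010 HI?T → r4=0xa1
[9] flags=1010 VC?T → r3=0x94
[10] flags=1010 GT?F → skip

EXEC = [3,5,6,8,9]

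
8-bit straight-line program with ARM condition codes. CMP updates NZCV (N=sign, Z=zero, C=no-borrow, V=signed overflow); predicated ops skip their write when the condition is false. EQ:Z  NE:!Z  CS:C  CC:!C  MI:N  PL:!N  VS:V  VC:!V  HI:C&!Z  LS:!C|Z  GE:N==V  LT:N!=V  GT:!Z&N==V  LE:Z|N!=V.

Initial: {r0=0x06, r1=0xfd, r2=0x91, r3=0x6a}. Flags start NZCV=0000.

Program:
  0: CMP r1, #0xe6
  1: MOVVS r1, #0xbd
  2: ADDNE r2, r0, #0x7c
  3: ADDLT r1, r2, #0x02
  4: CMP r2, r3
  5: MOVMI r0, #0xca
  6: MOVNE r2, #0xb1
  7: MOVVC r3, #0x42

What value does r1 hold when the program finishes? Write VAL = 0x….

0: ✓ CMP  NZCV=0010
1: · MOVVS
2: ✓ ADDNE  r2←0x82
3: · ADDLT
4: ✓ CMP  NZCV=0011
5: · MOVMI
6: ✓ MOVNE  r2←0xb1
7: · MOVVC

VAL = 0xfd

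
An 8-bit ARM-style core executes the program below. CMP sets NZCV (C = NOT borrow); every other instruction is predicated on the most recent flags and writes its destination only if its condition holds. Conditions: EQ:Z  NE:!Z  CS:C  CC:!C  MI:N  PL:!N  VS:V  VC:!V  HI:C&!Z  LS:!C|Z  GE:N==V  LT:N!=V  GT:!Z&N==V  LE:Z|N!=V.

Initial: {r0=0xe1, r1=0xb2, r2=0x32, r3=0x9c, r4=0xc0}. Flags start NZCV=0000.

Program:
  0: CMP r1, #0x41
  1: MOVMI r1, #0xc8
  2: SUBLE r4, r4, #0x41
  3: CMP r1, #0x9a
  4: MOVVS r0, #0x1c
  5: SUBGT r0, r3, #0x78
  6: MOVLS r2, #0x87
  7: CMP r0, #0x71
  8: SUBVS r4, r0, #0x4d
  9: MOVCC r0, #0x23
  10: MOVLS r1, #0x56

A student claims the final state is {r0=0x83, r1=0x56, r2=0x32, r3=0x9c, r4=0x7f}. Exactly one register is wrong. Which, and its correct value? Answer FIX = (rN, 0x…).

0: ✓ CMP  NZCV=0011
1: · MOVMI
2: ✓ SUBLE  r4←0x7f
3: ✓ CMP  NZCV=0010
4: · MOVVS
5: ✓ SUBGT  r0←0x24
6: · MOVLS
7: ✓ CMP  NZCV=1000
8: · SUBVS
9: ✓ MOVCC  r0←0x23
10: ✓ MOVLS  r1←0x56

FIX = (r0, 0x23)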